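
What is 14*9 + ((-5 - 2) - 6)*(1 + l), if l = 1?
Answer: 100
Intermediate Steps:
14*9 + ((-5 - 2) - 6)*(1 + l) = 14*9 + ((-5 - 2) - 6)*(1 + 1) = 126 + (-7 - 6)*2 = 126 - 13*2 = 126 - 26 = 100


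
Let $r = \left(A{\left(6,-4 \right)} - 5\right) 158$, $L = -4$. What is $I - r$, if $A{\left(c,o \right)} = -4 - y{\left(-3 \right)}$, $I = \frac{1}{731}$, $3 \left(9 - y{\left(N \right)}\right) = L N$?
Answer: $\frac{1616973}{731} \approx 2212.0$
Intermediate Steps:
$y{\left(N \right)} = 9 + \frac{4 N}{3}$ ($y{\left(N \right)} = 9 - \frac{\left(-4\right) N}{3} = 9 + \frac{4 N}{3}$)
$I = \frac{1}{731} \approx 0.001368$
$A{\left(c,o \right)} = -9$ ($A{\left(c,o \right)} = -4 - \left(9 + \frac{4}{3} \left(-3\right)\right) = -4 - \left(9 - 4\right) = -4 - 5 = -9$)
$r = -2212$ ($r = \left(-9 - 5\right) 158 = \left(-14\right) 158 = -2212$)
$I - r = \frac{1}{731} - -2212 = \frac{1}{731} + 2212 = \frac{1616973}{731}$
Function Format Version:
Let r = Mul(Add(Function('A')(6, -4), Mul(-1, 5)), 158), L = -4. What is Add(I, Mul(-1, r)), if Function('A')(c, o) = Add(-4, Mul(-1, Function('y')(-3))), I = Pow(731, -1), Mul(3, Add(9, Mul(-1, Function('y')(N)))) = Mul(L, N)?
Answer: Rational(1616973, 731) ≈ 2212.0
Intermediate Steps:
Function('y')(N) = Add(9, Mul(Rational(4, 3), N)) (Function('y')(N) = Add(9, Mul(Rational(-1, 3), Mul(-4, N))) = Add(9, Mul(Rational(4, 3), N)))
I = Rational(1, 731) ≈ 0.0013680
Function('A')(c, o) = -9 (Function('A')(c, o) = Add(-4, Mul(-1, Add(9, Mul(Rational(4, 3), -3)))) = Add(-4, Mul(-1, Add(9, -4))) = Add(-4, Mul(-1, 5)) = Add(-4, -5) = -9)
r = -2212 (r = Mul(Add(-9, Mul(-1, 5)), 158) = Mul(Add(-9, -5), 158) = Mul(-14, 158) = -2212)
Add(I, Mul(-1, r)) = Add(Rational(1, 731), Mul(-1, -2212)) = Add(Rational(1, 731), 2212) = Rational(1616973, 731)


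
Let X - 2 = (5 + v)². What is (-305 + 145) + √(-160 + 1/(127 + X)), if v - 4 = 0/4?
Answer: -160 + I*√7055790/210 ≈ -160.0 + 12.649*I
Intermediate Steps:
v = 4 (v = 4 + 0/4 = 4 + 0*(¼) = 4 + 0 = 4)
X = 83 (X = 2 + (5 + 4)² = 2 + 9² = 2 + 81 = 83)
(-305 + 145) + √(-160 + 1/(127 + X)) = (-305 + 145) + √(-160 + 1/(127 + 83)) = -160 + √(-160 + 1/210) = -160 + √(-33599/210) = -160 + I*√7055790/210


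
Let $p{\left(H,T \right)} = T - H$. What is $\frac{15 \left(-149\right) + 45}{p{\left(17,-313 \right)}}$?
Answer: $\frac{73}{11} \approx 6.6364$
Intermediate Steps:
$\frac{15 \left(-149\right) + 45}{p{\left(17,-313 \right)}} = \frac{15 \left(-149\right) + 45}{-313 - 17} = \frac{-2235 + 45}{-313 - 17} = - \frac{2190}{-330} = \left(-2190\right) \left(- \frac{1}{330}\right) = \frac{73}{11}$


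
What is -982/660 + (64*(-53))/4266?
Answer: -535661/234630 ≈ -2.2830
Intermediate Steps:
-982/660 + (64*(-53))/4266 = -982*1/660 - 3392*1/4266 = -491/330 - 1696/2133 = -535661/234630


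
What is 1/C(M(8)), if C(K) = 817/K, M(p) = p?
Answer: 8/817 ≈ 0.0097919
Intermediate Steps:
1/C(M(8)) = 1/(817/8) = 8/817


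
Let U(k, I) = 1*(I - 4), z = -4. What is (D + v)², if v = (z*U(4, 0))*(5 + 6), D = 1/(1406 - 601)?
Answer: 20073505761/648025 ≈ 30976.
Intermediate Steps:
U(k, I) = -4 + I (U(k, I) = 1*(-4 + I) = -4 + I)
D = 1/805 ≈ 0.0012422
v = 176 (v = (-4*(-4 + 0))*(5 + 6) = -4*(-4)*11 = 16*11 = 176)
(D + v)² = (1/805 + 176)² = (141681/805)² = 20073505761/648025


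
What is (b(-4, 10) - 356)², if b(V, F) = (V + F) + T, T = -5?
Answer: 126025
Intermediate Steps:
b(V, F) = -5 + F + V (b(V, F) = (V + F) - 5 = (F + V) - 5 = -5 + F + V)
(b(-4, 10) - 356)² = ((-5 + 10 - 4) - 356)² = (1 - 356)² = (-355)² = 126025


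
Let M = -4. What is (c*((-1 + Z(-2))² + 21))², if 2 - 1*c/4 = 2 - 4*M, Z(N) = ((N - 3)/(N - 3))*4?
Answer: 3686400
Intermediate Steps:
Z(N) = 4 (Z(N) = ((-3 + N)/(-3 + N))*4 = 1*4 = 4)
c = -64 (c = 8 - 4*(2 - 4*(-4)) = 8 - 4*(2 + 16) = 8 - 4*18 = 8 - 72 = -64)
(c*((-1 + Z(-2))² + 21))² = (-64*((-1 + 4)² + 21))² = (-64*(3² + 21))² = (-64*(9 + 21))² = (-64*30)² = (-1920)² = 3686400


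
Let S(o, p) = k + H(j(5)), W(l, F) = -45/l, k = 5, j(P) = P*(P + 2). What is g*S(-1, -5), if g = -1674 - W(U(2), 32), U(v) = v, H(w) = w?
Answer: -66060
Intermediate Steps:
j(P) = P*(2 + P)
S(o, p) = 40 (S(o, p) = 5 + 5*(2 + 5) = 5 + 5*7 = 5 + 35 = 40)
g = -3303/2 (g = -1674 - (-45)/2 = -1674 - 1*(-45/2) = -1674 + 45/2 = -3303/2 ≈ -1651.5)
g*S(-1, -5) = -3303/2*40 = -66060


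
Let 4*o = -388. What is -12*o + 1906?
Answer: 3070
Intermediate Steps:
o = -97 (o = (¼)*(-388) = -97)
-12*o + 1906 = -12*(-97) + 1906 = 1164 + 1906 = 3070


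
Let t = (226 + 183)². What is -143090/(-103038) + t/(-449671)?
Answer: 23553561856/23166600249 ≈ 1.0167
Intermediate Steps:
t = 167281 (t = 409² = 167281)
-143090/(-103038) + t/(-449671) = -143090/(-103038) + 167281/(-449671) = -143090*(-1/103038) + 167281*(-1/449671) = 71545/51519 - 167281/449671 = 23553561856/23166600249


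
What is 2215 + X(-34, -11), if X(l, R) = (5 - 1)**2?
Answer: 2231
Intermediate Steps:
X(l, R) = 16 (X(l, R) = 4**2 = 16)
2215 + X(-34, -11) = 2215 + 16 = 2231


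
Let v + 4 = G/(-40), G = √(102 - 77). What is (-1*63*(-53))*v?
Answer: -110187/8 ≈ -13773.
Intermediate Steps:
G = 5 (G = √25 = 5)
v = -33/8 (v = -4 + 5/(-40) = -4 + 5*(-1/40) = -4 - ⅛ = -33/8 ≈ -4.1250)
(-1*63*(-53))*v = (-1*63*(-53))*(-33/8) = -63*(-53)*(-33/8) = 3339*(-33/8) = -110187/8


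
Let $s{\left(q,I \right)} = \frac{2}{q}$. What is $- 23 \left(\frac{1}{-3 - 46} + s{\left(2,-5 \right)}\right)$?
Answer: $- \frac{1104}{49} \approx -22.531$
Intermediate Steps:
$- 23 \left(\frac{1}{-3 - 46} + s{\left(2,-5 \right)}\right) = - 23 \left(\frac{1}{-3 - 46} + \frac{2}{2}\right) = - 23 \left(\frac{1}{-49} + 2 \cdot \frac{1}{2}\right) = - 23 \left(- \frac{1}{49} + 1\right) = \left(-23\right) \frac{48}{49} = - \frac{1104}{49}$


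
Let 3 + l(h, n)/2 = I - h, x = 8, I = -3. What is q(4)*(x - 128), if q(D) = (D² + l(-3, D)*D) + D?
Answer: 480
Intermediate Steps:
l(h, n) = -12 - 2*h (l(h, n) = -6 + 2*(-3 - h) = -6 + (-6 - 2*h) = -12 - 2*h)
q(D) = D² - 5*D (q(D) = (D² + (-12 - 2*(-3))*D) + D = (D² + (-12 + 6)*D) + D = (D² - 6*D) + D = D² - 5*D)
q(4)*(x - 128) = (4*(-5 + 4))*(8 - 128) = (4*(-1))*(-120) = -4*(-120) = 480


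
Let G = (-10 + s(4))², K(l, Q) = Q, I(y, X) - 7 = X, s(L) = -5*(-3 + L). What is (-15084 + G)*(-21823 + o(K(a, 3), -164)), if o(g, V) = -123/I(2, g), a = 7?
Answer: 3244507227/10 ≈ 3.2445e+8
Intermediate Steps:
s(L) = 15 - 5*L
I(y, X) = 7 + X
o(g, V) = -123/(7 + g)
G = 225 (G = (-10 + (15 - 5*4))² = (-10 + (15 - 20))² = (-10 - 5)² = (-15)² = 225)
(-15084 + G)*(-21823 + o(K(a, 3), -164)) = (-15084 + 225)*(-21823 - 123/(7 + 3)) = -14859*(-21823 - 123/10) = -14859*(-218353/10) = 3244507227/10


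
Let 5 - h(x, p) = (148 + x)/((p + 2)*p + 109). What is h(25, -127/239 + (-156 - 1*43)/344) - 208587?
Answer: -152287810759214822/730104425937 ≈ -2.0858e+5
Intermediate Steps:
h(x, p) = 5 - (148 + x)/(109 + p*(2 + p)) (h(x, p) = 5 - (148 + x)/((p + 2)*p + 109) = 5 - (148 + x)/((2 + p)*p + 109) = 5 - (148 + x)/(p*(2 + p) + 109) = 5 - (148 + x)/(109 + p*(2 + p)))
h(25, -127/239 + (-156 - 1*43)/344) - 208587 = (397 - 1*25 + 5*(-127/239 + (-156 - 1*43)/344)**2 + 10*(-127/239 + (-156 - 1*43)/344))/(109 + (-127/239 + (-156 - 1*43)/344)**2 + 2*(-127/239 + (-156 - 1*43)/344)) - 208587 = (397 - 25 + 5*(-127*1/239 + (-156 - 43)*(1/344))**2 + 10*(-127*1/239 + (-156 - 43)*(1/344)))/(109 + (-127*1/239 + (-156 - 43)*(1/344))**2 + 2*(-127*1/239 + (-156 - 43)*(1/344))) - 208587 = (397 - 25 + 5*(-127/239 - 199*1/344)**2 + 10*(-127/239 - 199*1/344))/(109 + (-127/239 - 199*1/344)**2 + 2*(-127/239 - 199*1/344)) - 208587 = (397 - 25 + 5*(-127/239 - 199/344)**2 + 10*(-127/239 - 199/344))/(109 + (-127/239 - 199/344)**2 + 2*(-127/239 - 199/344)) - 208587 = (397 - 25 + 5*(-91249/82216)**2 + 10*(-91249/82216))/(109 + (-91249/82216)**2 + 2*(-91249/82216)) - 208587 = (397 - 25 + 5*(8326380001/6759470656) - 456245/41108)/(109 + 8326380001/6759470656 - 91249/41108) - 208587 = (397 - 25 + 41631900005/6759470656 - 456245/41108)/(730104425937/6759470656) - 208587 = (6759470656/730104425937)*(2481133706197/6759470656) - 208587 = 2481133706197/730104425937 - 208587 = -152287810759214822/730104425937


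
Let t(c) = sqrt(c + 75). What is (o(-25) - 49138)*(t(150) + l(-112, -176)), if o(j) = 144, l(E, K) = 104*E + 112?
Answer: 564459874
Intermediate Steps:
t(c) = sqrt(75 + c)
l(E, K) = 112 + 104*E
(o(-25) - 49138)*(t(150) + l(-112, -176)) = (144 - 49138)*(sqrt(75 + 150) + (112 + 104*(-112))) = -48994*(sqrt(225) + (112 - 11648)) = -48994*(15 - 11536) = -48994*(-11521) = 564459874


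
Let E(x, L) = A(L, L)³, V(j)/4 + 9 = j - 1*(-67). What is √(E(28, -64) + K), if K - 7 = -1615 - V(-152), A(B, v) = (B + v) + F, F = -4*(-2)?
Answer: 4*I*√108077 ≈ 1315.0*I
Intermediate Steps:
V(j) = 232 + 4*j (V(j) = -36 + 4*(j - 1*(-67)) = -36 + 4*(j + 67) = -36 + 4*(67 + j) = -36 + (268 + 4*j) = 232 + 4*j)
F = 8
A(B, v) = 8 + B + v (A(B, v) = (B + v) + 8 = 8 + B + v)
K = -1232 (K = 7 + (-1615 - (232 + 4*(-152))) = 7 + (-1615 - (232 - 608)) = 7 + (-1615 - 1*(-376)) = 7 + (-1615 + 376) = 7 - 1239 = -1232)
E(x, L) = (8 + 2*L)³ (E(x, L) = (8 + L + L)³ = (8 + 2*L)³)
√(E(28, -64) + K) = √(8*(4 - 64)³ - 1232) = √(8*(-60)³ - 1232) = √(8*(-216000) - 1232) = √(-1728000 - 1232) = √(-1729232) = 4*I*√108077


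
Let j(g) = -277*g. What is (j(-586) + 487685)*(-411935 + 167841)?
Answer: -158662808658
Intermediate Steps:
(j(-586) + 487685)*(-411935 + 167841) = (-277*(-586) + 487685)*(-411935 + 167841) = (162322 + 487685)*(-244094) = 650007*(-244094) = -158662808658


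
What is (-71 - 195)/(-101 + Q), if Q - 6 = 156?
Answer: -266/61 ≈ -4.3607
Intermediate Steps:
Q = 162 (Q = 6 + 156 = 162)
(-71 - 195)/(-101 + Q) = (-71 - 195)/(-101 + 162) = -266/61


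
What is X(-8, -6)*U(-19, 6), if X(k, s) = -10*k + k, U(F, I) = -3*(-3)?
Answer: 648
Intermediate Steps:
U(F, I) = 9
X(k, s) = -9*k
X(-8, -6)*U(-19, 6) = -9*(-8)*9 = 72*9 = 648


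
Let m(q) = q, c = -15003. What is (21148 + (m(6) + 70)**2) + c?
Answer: 11921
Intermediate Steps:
(21148 + (m(6) + 70)**2) + c = (21148 + (6 + 70)**2) - 15003 = (21148 + 76**2) - 15003 = (21148 + 5776) - 15003 = 26924 - 15003 = 11921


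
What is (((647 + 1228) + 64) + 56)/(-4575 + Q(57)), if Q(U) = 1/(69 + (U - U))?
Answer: -137655/315674 ≈ -0.43607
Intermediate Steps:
Q(U) = 1/69 (Q(U) = 1/(69 + 0) = 1/69)
(((647 + 1228) + 64) + 56)/(-4575 + Q(57)) = (((647 + 1228) + 64) + 56)/(-4575 + 1/69) = ((1875 + 64) + 56)/(-315674/69) = (1939 + 56)*(-69/315674) = 1995*(-69/315674) = -137655/315674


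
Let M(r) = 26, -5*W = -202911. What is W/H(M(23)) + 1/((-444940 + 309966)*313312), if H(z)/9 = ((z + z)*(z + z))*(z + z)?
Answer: 22346088474637/696816567239520 ≈ 0.032069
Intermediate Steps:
W = 202911/5 (W = -⅕*(-202911) = 202911/5 ≈ 40582.)
H(z) = 72*z³ (H(z) = 9*(((z + z)*(z + z))*(z + z)) = 9*(((2*z)*(2*z))*(2*z)) = 9*((4*z²)*(2*z)) = 9*(8*z³) = 72*z³)
W/H(M(23)) + 1/((-444940 + 309966)*313312) = 202911/(5*((72*26³))) + 1/((-444940 + 309966)*313312) = 202911/(5*((72*17576))) + (1/313312)/(-134974) = (202911/5)/1265472 - 1/134974*1/313312 = (202911/5)*(1/1265472) - 1/42288973888 = 67637/2109120 - 1/42288973888 = 22346088474637/696816567239520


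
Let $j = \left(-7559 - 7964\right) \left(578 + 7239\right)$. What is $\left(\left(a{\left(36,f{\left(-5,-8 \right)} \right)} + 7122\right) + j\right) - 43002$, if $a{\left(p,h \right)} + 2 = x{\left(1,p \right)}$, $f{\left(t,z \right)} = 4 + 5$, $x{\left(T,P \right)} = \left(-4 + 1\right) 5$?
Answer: $-121379188$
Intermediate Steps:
$x{\left(T,P \right)} = -15$ ($x{\left(T,P \right)} = \left(-3\right) 5 = -15$)
$f{\left(t,z \right)} = 9$
$j = -121343291$ ($j = \left(-15523\right) 7817 = -121343291$)
$a{\left(p,h \right)} = -17$ ($a{\left(p,h \right)} = -2 - 15 = -17$)
$\left(\left(a{\left(36,f{\left(-5,-8 \right)} \right)} + 7122\right) + j\right) - 43002 = \left(\left(-17 + 7122\right) - 121343291\right) - 43002 = \left(7105 - 121343291\right) - 43002 = -121336186 - 43002 = -121379188$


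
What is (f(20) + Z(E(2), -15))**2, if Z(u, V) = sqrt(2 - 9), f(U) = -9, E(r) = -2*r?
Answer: (9 - I*sqrt(7))**2 ≈ 74.0 - 47.624*I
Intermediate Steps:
Z(u, V) = I*sqrt(7) (Z(u, V) = sqrt(-7) = I*sqrt(7))
(f(20) + Z(E(2), -15))**2 = (-9 + I*sqrt(7))**2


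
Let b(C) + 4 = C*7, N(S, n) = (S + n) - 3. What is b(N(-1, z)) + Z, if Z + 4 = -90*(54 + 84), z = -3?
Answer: -12477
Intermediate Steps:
N(S, n) = -3 + S + n
b(C) = -4 + 7*C (b(C) = -4 + C*7 = -4 + 7*C)
Z = -12424 (Z = -4 - 90*(54 + 84) = -4 - 90*138 = -4 - 12420 = -12424)
b(N(-1, z)) + Z = (-4 + 7*(-3 - 1 - 3)) - 12424 = (-4 + 7*(-7)) - 12424 = (-4 - 49) - 12424 = -53 - 12424 = -12477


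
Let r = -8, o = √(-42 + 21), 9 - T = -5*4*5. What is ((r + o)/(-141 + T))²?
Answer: (8 - I*√21)²/1024 ≈ 0.041992 - 0.071603*I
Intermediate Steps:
T = 109 (T = 9 - (-5*4)*5 = 9 - (-20)*5 = 9 - 1*(-100) = 9 + 100 = 109)
o = I*√21 (o = √(-21) = I*√21 ≈ 4.5826*I)
((r + o)/(-141 + T))² = ((-8 + I*√21)/(-141 + 109))² = ((-8 + I*√21)/(-32))² = ((-8 + I*√21)*(-1/32))² = (¼ - I*√21/32)²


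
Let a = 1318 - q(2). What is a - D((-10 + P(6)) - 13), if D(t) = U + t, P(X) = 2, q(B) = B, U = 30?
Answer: 1307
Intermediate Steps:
a = 1316 (a = 1318 - 1*2 = 1318 - 2 = 1316)
D(t) = 30 + t
a - D((-10 + P(6)) - 13) = 1316 - (30 + ((-10 + 2) - 13)) = 1316 - (30 + (-8 - 13)) = 1316 - (30 - 21) = 1316 - 1*9 = 1316 - 9 = 1307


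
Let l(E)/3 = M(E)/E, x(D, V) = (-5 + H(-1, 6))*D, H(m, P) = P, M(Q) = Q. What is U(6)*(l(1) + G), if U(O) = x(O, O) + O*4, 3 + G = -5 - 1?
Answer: -180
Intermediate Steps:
G = -9 (G = -3 + (-5 - 1) = -3 - 6 = -9)
x(D, V) = D (x(D, V) = (-5 + 6)*D = 1*D = D)
U(O) = 5*O (U(O) = O + O*4 = O + 4*O = 5*O)
l(E) = 3 (l(E) = 3*(E/E) = 3*1 = 3)
U(6)*(l(1) + G) = (5*6)*(3 - 9) = 30*(-6) = -180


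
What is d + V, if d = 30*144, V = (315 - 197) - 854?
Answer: 3584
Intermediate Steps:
V = -736 (V = 118 - 854 = -736)
d = 4320
d + V = 4320 - 736 = 3584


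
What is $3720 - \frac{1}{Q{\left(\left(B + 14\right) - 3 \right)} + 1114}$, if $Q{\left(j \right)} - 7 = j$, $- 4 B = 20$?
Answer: $\frac{4192439}{1127} \approx 3720.0$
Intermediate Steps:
$B = -5$ ($B = \left(- \frac{1}{4}\right) 20 = -5$)
$Q{\left(j \right)} = 7 + j$
$3720 - \frac{1}{Q{\left(\left(B + 14\right) - 3 \right)} + 1114} = 3720 - \frac{1}{\left(7 + \left(\left(-5 + 14\right) - 3\right)\right) + 1114} = 3720 - \frac{1}{\left(7 + \left(9 - 3\right)\right) + 1114} = 3720 - \frac{1}{\left(7 + 6\right) + 1114} = 3720 - \frac{1}{13 + 1114} = 3720 - \frac{1}{1127} = \frac{4192439}{1127}$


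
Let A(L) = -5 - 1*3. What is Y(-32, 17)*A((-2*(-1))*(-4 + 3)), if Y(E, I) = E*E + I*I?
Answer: -10504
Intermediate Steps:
A(L) = -8 (A(L) = -5 - 3 = -8)
Y(E, I) = E² + I²
Y(-32, 17)*A((-2*(-1))*(-4 + 3)) = ((-32)² + 17²)*(-8) = (1024 + 289)*(-8) = 1313*(-8) = -10504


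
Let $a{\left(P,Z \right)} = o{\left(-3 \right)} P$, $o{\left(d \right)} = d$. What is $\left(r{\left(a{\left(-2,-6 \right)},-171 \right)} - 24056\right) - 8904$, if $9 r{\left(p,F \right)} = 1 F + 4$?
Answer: $- \frac{296807}{9} \approx -32979.0$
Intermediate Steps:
$a{\left(P,Z \right)} = - 3 P$
$r{\left(p,F \right)} = \frac{4}{9} + \frac{F}{9}$ ($r{\left(p,F \right)} = \frac{1 F + 4}{9} = \frac{F + 4}{9} = \frac{4 + F}{9} = \frac{4}{9} + \frac{F}{9}$)
$\left(r{\left(a{\left(-2,-6 \right)},-171 \right)} - 24056\right) - 8904 = \left(\left(\frac{4}{9} + \frac{1}{9} \left(-171\right)\right) - 24056\right) - 8904 = \left(\left(\frac{4}{9} - 19\right) - 24056\right) - 8904 = \left(- \frac{167}{9} - 24056\right) - 8904 = - \frac{216671}{9} - 8904 = - \frac{296807}{9}$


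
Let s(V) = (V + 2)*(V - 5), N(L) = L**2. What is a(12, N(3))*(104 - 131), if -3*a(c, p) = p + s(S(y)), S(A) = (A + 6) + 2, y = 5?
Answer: 1161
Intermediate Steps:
S(A) = 8 + A (S(A) = (6 + A) + 2 = 8 + A)
s(V) = (-5 + V)*(2 + V) (s(V) = (2 + V)*(-5 + V) = (-5 + V)*(2 + V))
a(c, p) = -40 - p/3 (a(c, p) = -(p + (-10 + (8 + 5)**2 - 3*(8 + 5)))/3 = -(p + (-10 + 13**2 - 3*13))/3 = -(p + (-10 + 169 - 39))/3 = -(p + 120)/3 = -(120 + p)/3 = -40 - p/3)
a(12, N(3))*(104 - 131) = (-40 - 1/3*3**2)*(104 - 131) = (-40 - 1/3*9)*(-27) = (-40 - 3)*(-27) = -43*(-27) = 1161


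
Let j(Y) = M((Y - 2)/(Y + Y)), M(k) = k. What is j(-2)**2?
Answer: 1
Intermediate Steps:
j(Y) = (-2 + Y)/(2*Y) (j(Y) = (Y - 2)/(Y + Y) = (-2 + Y)/((2*Y)) = (-2 + Y)*(1/(2*Y)) = (-2 + Y)/(2*Y))
j(-2)**2 = ((1/2)*(-2 - 2)/(-2))**2 = ((1/2)*(-1/2)*(-4))**2 = 1**2 = 1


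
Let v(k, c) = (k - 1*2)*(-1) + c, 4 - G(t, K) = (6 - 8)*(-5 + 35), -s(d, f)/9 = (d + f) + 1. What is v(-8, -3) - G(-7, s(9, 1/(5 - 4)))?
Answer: -57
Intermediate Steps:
s(d, f) = -9 - 9*d - 9*f (s(d, f) = -9*((d + f) + 1) = -9*(1 + d + f) = -9 - 9*d - 9*f)
G(t, K) = 64 (G(t, K) = 4 - (6 - 8)*(-5 + 35) = 4 - (-2)*30 = 4 - 1*(-60) = 4 + 60 = 64)
v(k, c) = 2 + c - k (v(k, c) = (k - 2)*(-1) + c = (-2 + k)*(-1) + c = (2 - k) + c = 2 + c - k)
v(-8, -3) - G(-7, s(9, 1/(5 - 4))) = (2 - 3 - 1*(-8)) - 1*64 = (2 - 3 + 8) - 64 = 7 - 64 = -57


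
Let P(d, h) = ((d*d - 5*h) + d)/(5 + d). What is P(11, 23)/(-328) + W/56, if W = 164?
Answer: 107465/36736 ≈ 2.9253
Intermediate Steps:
P(d, h) = (d + d**2 - 5*h)/(5 + d) (P(d, h) = ((d**2 - 5*h) + d)/(5 + d) = (d + d**2 - 5*h)/(5 + d))
P(11, 23)/(-328) + W/56 = ((11 + 11**2 - 5*23)/(5 + 11))/(-328) + 164/56 = ((11 + 121 - 115)/16)*(-1/328) + 164*(1/56) = ((1/16)*17)*(-1/328) + 41/14 = (17/16)*(-1/328) + 41/14 = -17/5248 + 41/14 = 107465/36736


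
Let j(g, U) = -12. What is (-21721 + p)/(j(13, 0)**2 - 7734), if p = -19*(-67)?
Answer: 3408/1265 ≈ 2.6941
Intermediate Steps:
p = 1273
(-21721 + p)/(j(13, 0)**2 - 7734) = (-21721 + 1273)/((-12)**2 - 7734) = -20448/(144 - 7734) = -20448/(-7590) = -20448*(-1/7590) = 3408/1265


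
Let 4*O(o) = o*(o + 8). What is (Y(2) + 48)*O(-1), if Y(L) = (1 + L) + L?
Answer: -371/4 ≈ -92.750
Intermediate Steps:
Y(L) = 1 + 2*L
O(o) = o*(8 + o)/4 (O(o) = (o*(o + 8))/4 = (o*(8 + o))/4 = o*(8 + o)/4)
(Y(2) + 48)*O(-1) = ((1 + 2*2) + 48)*((¼)*(-1)*(8 - 1)) = ((1 + 4) + 48)*((¼)*(-1)*7) = (5 + 48)*(-7/4) = 53*(-7/4) = -371/4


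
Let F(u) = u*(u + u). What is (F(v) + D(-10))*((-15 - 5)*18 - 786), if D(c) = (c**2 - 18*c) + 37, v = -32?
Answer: -2710290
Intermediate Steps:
F(u) = 2*u**2 (F(u) = u*(2*u) = 2*u**2)
D(c) = 37 + c**2 - 18*c
(F(v) + D(-10))*((-15 - 5)*18 - 786) = (2*(-32)**2 + (37 + (-10)**2 - 18*(-10)))*((-15 - 5)*18 - 786) = (2*1024 + (37 + 100 + 180))*(-20*18 - 786) = (2048 + 317)*(-360 - 786) = 2365*(-1146) = -2710290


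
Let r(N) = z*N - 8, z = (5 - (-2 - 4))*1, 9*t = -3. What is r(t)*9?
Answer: -105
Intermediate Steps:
t = -⅓ (t = (⅑)*(-3) = -⅓ ≈ -0.33333)
z = 11 (z = (5 - 1*(-6))*1 = (5 + 6)*1 = 11*1 = 11)
r(N) = -8 + 11*N (r(N) = 11*N - 8 = -8 + 11*N)
r(t)*9 = (-8 + 11*(-⅓))*9 = (-8 - 11/3)*9 = -35/3*9 = -105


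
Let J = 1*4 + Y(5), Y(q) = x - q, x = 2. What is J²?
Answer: 1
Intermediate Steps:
Y(q) = 2 - q
J = 1 (J = 1*4 + (2 - 1*5) = 4 + (2 - 5) = 4 - 3 = 1)
J² = 1² = 1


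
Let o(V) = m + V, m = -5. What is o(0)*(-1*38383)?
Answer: 191915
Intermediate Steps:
o(V) = -5 + V
o(0)*(-1*38383) = (-5 + 0)*(-1*38383) = -5*(-38383) = 191915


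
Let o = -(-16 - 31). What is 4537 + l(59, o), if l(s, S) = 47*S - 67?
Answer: 6679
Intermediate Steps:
o = 47 (o = -1*(-47) = 47)
l(s, S) = -67 + 47*S
4537 + l(59, o) = 4537 + (-67 + 47*47) = 4537 + (-67 + 2209) = 4537 + 2142 = 6679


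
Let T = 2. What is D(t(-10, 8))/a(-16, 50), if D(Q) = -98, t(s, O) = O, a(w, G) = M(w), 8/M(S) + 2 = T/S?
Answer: 833/32 ≈ 26.031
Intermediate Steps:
M(S) = 8/(-2 + 2/S)
a(w, G) = -4*w/(-1 + w)
D(t(-10, 8))/a(-16, 50) = -98/((-4*(-16)/(-1 - 16))) = -98/((-4*(-16)/(-17))) = -98/((-4*(-16)*(-1/17))) = -98/(-64/17) = -98*(-17/64) = 833/32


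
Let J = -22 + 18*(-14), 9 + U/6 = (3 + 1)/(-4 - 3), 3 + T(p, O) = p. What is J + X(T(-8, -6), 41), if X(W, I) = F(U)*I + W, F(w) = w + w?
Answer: -34959/7 ≈ -4994.1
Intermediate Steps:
T(p, O) = -3 + p
U = -402/7 (U = -54 + 6*((3 + 1)/(-4 - 3)) = -54 + 6*(4/(-7)) = -54 + 6*(4*(-1/7)) = -54 + 6*(-4/7) = -54 - 24/7 = -402/7 ≈ -57.429)
F(w) = 2*w
X(W, I) = W - 804*I/7 (X(W, I) = (2*(-402/7))*I + W = -804*I/7 + W = W - 804*I/7)
J = -274 (J = -22 - 252 = -274)
J + X(T(-8, -6), 41) = -274 + ((-3 - 8) - 804/7*41) = -274 + (-11 - 32964/7) = -274 - 33041/7 = -34959/7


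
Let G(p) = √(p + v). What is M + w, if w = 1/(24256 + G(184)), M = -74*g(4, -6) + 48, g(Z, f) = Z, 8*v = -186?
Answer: -583646451224/2353413501 - 2*√643/2353413501 ≈ -248.00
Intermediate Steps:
v = -93/4 (v = (⅛)*(-186) = -93/4 ≈ -23.250)
G(p) = √(-93/4 + p) (G(p) = √(p - 93/4) = √(-93/4 + p))
M = -248 (M = -74*4 + 48 = -296 + 48 = -248)
w = 1/(24256 + √643/2) (w = 1/(24256 + √(-93 + 4*184)/2) = 1/(24256 + √(-93 + 736)/2) = 1/(24256 + √643/2) ≈ 4.1205e-5)
M + w = -248 + (97024/2353413501 - 2*√643/2353413501) = -583646451224/2353413501 - 2*√643/2353413501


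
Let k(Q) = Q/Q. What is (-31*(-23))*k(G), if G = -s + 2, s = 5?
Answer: 713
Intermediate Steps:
G = -3 (G = -1*5 + 2 = -5 + 2 = -3)
k(Q) = 1
(-31*(-23))*k(G) = -31*(-23)*1 = 713*1 = 713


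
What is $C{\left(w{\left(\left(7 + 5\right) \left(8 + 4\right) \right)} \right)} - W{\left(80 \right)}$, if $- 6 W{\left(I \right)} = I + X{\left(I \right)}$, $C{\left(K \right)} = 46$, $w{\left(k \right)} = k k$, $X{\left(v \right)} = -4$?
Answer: $\frac{176}{3} \approx 58.667$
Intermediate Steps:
$w{\left(k \right)} = k^{2}$
$W{\left(I \right)} = \frac{2}{3} - \frac{I}{6}$ ($W{\left(I \right)} = - \frac{I - 4}{6} = - \frac{-4 + I}{6} = \frac{2}{3} - \frac{I}{6}$)
$C{\left(w{\left(\left(7 + 5\right) \left(8 + 4\right) \right)} \right)} - W{\left(80 \right)} = 46 - \left(\frac{2}{3} - \frac{40}{3}\right) = 46 - - \frac{38}{3} = 46 + \frac{38}{3} = \frac{176}{3}$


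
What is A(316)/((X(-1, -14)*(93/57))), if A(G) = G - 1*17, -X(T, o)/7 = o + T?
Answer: 5681/3255 ≈ 1.7453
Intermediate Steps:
X(T, o) = -7*T - 7*o (X(T, o) = -7*(o + T) = -7*(T + o) = -7*T - 7*o)
A(G) = -17 + G (A(G) = G - 17 = -17 + G)
A(316)/((X(-1, -14)*(93/57))) = (-17 + 316)/(((-7*(-1) - 7*(-14))*(93/57))) = 299/(((7 + 98)*(93*(1/57)))) = 299/((105*(31/19))) = 299/(3255/19) = 299*(19/3255) = 5681/3255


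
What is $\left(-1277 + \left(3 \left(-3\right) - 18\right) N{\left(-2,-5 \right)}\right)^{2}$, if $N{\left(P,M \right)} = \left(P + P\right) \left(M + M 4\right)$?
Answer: $15816529$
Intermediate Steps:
$N{\left(P,M \right)} = 10 M P$ ($N{\left(P,M \right)} = 2 P \left(M + 4 M\right) = 2 P 5 M = 10 M P$)
$\left(-1277 + \left(3 \left(-3\right) - 18\right) N{\left(-2,-5 \right)}\right)^{2} = \left(-1277 + \left(3 \left(-3\right) - 18\right) 10 \left(-5\right) \left(-2\right)\right)^{2} = \left(-1277 + \left(-9 - 18\right) 100\right)^{2} = \left(-1277 - 2700\right)^{2} = \left(-3977\right)^{2} = 15816529$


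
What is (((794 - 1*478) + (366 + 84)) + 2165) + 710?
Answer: 3641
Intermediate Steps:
(((794 - 1*478) + (366 + 84)) + 2165) + 710 = (((794 - 478) + 450) + 2165) + 710 = ((316 + 450) + 2165) + 710 = (766 + 2165) + 710 = 2931 + 710 = 3641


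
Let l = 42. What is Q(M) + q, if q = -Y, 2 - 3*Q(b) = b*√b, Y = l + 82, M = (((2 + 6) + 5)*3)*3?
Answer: -370/3 - 117*√13 ≈ -545.18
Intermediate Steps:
M = 117 (M = ((8 + 5)*3)*3 = (13*3)*3 = 39*3 = 117)
Y = 124 (Y = 42 + 82 = 124)
Q(b) = ⅔ - b^(3/2)/3 (Q(b) = ⅔ - b*√b/3 = ⅔ - b^(3/2)/3)
q = -124 (q = -1*124 = -124)
Q(M) + q = (⅔ - 117*√13) - 124 = -370/3 - 117*√13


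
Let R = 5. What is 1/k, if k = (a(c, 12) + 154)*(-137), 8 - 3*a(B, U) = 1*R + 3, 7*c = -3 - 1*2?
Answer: -1/21098 ≈ -4.7398e-5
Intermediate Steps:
c = -5/7 (c = (-3 - 1*2)/7 = (-3 - 2)/7 = (⅐)*(-5) = -5/7 ≈ -0.71429)
a(B, U) = 0 (a(B, U) = 8/3 - (1*5 + 3)/3 = 8/3 - (5 + 3)/3 = 8/3 - ⅓*8 = 8/3 - 8/3 = 0)
k = -21098 (k = (0 + 154)*(-137) = 154*(-137) = -21098)
1/k = 1/(-21098) = -1/21098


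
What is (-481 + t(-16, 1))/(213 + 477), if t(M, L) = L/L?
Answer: -16/23 ≈ -0.69565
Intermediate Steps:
t(M, L) = 1
(-481 + t(-16, 1))/(213 + 477) = (-481 + 1)/(213 + 477) = -480/690 = -480*1/690 = -16/23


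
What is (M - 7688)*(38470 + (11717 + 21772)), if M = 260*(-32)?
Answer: -1151919672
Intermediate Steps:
M = -8320
(M - 7688)*(38470 + (11717 + 21772)) = (-8320 - 7688)*(38470 + (11717 + 21772)) = -16008*(38470 + 33489) = -16008*71959 = -1151919672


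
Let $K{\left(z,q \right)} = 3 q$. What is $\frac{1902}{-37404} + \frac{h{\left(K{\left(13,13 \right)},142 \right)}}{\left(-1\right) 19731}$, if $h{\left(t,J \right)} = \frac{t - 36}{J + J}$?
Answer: $- \frac{296060195}{5822144556} \approx -0.050851$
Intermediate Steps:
$h{\left(t,J \right)} = \frac{-36 + t}{2 J}$
$\frac{1902}{-37404} + \frac{h{\left(K{\left(13,13 \right)},142 \right)}}{\left(-1\right) 19731} = \frac{1902}{-37404} + \frac{\frac{1}{2} \cdot \frac{1}{142} \left(-36 + 3 \cdot 13\right)}{\left(-1\right) 19731} = 1902 \left(- \frac{1}{37404}\right) + \frac{\frac{1}{2} \cdot \frac{1}{142} \left(-36 + 39\right)}{-19731} = - \frac{317}{6234} + \frac{1}{2} \cdot \frac{1}{142} \cdot 3 \left(- \frac{1}{19731}\right) = - \frac{317}{6234} + \frac{3}{284} \left(- \frac{1}{19731}\right) = - \frac{317}{6234} - \frac{1}{1867868} = - \frac{296060195}{5822144556}$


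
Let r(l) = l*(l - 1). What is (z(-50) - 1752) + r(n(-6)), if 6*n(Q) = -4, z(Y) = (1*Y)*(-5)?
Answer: -13508/9 ≈ -1500.9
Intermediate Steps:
z(Y) = -5*Y (z(Y) = Y*(-5) = -5*Y)
n(Q) = -⅔ (n(Q) = (⅙)*(-4) = -⅔)
r(l) = l*(-1 + l)
(z(-50) - 1752) + r(n(-6)) = (-5*(-50) - 1752) - 2*(-1 - ⅔)/3 = (250 - 1752) - ⅔*(-5/3) = -1502 + 10/9 = -13508/9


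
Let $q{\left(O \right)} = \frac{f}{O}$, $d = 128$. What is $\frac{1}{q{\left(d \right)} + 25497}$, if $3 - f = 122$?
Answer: $\frac{128}{3263497} \approx 3.9222 \cdot 10^{-5}$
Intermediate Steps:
$f = -119$ ($f = 3 - 122 = -119$)
$q{\left(O \right)} = - \frac{119}{O}$
$\frac{1}{q{\left(d \right)} + 25497} = \frac{1}{- \frac{119}{128} + 25497} = \frac{1}{\frac{3263497}{128}} = \frac{128}{3263497}$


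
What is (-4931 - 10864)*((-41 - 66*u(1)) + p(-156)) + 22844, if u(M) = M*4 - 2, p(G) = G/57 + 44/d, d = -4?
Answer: 56474696/19 ≈ 2.9724e+6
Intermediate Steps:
p(G) = -11 + G/57 (p(G) = G/57 + 44/(-4) = G*(1/57) + 44*(-¼) = G/57 - 11 = -11 + G/57)
u(M) = -2 + 4*M (u(M) = 4*M - 2 = -2 + 4*M)
(-4931 - 10864)*((-41 - 66*u(1)) + p(-156)) + 22844 = (-4931 - 10864)*((-41 - 66*(-2 + 4*1)) + (-11 + (1/57)*(-156))) + 22844 = -15795*((-41 - 66*(-2 + 4)) + (-11 - 52/19)) + 22844 = -15795*((-41 - 66*2) - 261/19) + 22844 = -15795*((-41 - 132) - 261/19) + 22844 = -15795*(-173 - 261/19) + 22844 = -15795*(-3548/19) + 22844 = 56040660/19 + 22844 = 56474696/19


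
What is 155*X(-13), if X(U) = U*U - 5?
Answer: 25420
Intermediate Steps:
X(U) = -5 + U² (X(U) = U² - 5 = -5 + U²)
155*X(-13) = 155*(-5 + (-13)²) = 155*(-5 + 169) = 155*164 = 25420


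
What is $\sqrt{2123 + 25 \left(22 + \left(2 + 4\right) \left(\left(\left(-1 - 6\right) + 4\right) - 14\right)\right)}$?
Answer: $\sqrt{123} \approx 11.091$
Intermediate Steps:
$\sqrt{2123 + 25 \left(22 + \left(2 + 4\right) \left(\left(\left(-1 - 6\right) + 4\right) - 14\right)\right)} = \sqrt{2123 + 25 \left(22 + 6 \left(\left(-7 + 4\right) - 14\right)\right)} = \sqrt{2123 + 25 \left(22 + 6 \left(-3 - 14\right)\right)} = \sqrt{2123 + 25 \left(22 + 6 \left(-17\right)\right)} = \sqrt{2123 + 25 \left(22 - 102\right)} = \sqrt{2123 + 25 \left(-80\right)} = \sqrt{2123 - 2000} = \sqrt{123}$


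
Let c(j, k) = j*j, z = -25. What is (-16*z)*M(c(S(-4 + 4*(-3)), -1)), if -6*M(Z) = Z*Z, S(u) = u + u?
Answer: -209715200/3 ≈ -6.9905e+7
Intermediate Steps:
S(u) = 2*u
c(j, k) = j²
M(Z) = -Z²/6 (M(Z) = -Z*Z/6 = -Z²/6)
(-16*z)*M(c(S(-4 + 4*(-3)), -1)) = (-16*(-25))*(-16*(-4 + 4*(-3))⁴/6) = 400*(-16*(-4 - 12)⁴/6) = 400*(-((2*(-16))²)²/6) = 400*(-((-32)²)²/6) = 400*(-⅙*1024²) = 400*(-⅙*1048576) = 400*(-524288/3) = -209715200/3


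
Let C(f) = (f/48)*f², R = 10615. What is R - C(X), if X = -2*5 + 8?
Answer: 63691/6 ≈ 10615.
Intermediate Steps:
X = -2 (X = -10 + 8 = -2)
C(f) = f³/48 (C(f) = (f*(1/48))*f² = (f/48)*f² = f³/48)
R - C(X) = 10615 - (-2)³/48 = 10615 - (-8)/48 = 10615 - 1*(-⅙) = 10615 + ⅙ = 63691/6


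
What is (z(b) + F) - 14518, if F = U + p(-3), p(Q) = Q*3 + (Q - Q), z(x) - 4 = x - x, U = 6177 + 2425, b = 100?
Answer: -5921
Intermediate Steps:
U = 8602
z(x) = 4 (z(x) = 4 + (x - x) = 4 + 0 = 4)
p(Q) = 3*Q (p(Q) = 3*Q + 0 = 3*Q)
F = 8593 (F = 8602 + 3*(-3) = 8602 - 9 = 8593)
(z(b) + F) - 14518 = (4 + 8593) - 14518 = 8597 - 14518 = -5921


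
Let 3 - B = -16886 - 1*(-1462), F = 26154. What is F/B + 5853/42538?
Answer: 1202833083/656233726 ≈ 1.8329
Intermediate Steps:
B = 15427 (B = 3 - (-16886 - 1*(-1462)) = 3 - (-16886 + 1462) = 3 - 1*(-15424) = 3 + 15424 = 15427)
F/B + 5853/42538 = 26154/15427 + 5853/42538 = 1202833083/656233726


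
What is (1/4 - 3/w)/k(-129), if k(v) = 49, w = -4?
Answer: 1/49 ≈ 0.020408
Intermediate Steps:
(1/4 - 3/w)/k(-129) = (1/4 - 3/(-4))/49 = (1*(1/4) - 3*(-1/4))/49 = (1/4 + 3/4)/49 = (1/49)*1 = 1/49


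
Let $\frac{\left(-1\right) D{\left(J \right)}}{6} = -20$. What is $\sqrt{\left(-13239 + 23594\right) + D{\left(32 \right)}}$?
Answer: $5 \sqrt{419} \approx 102.35$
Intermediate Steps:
$D{\left(J \right)} = 120$ ($D{\left(J \right)} = \left(-6\right) \left(-20\right) = 120$)
$\sqrt{\left(-13239 + 23594\right) + D{\left(32 \right)}} = \sqrt{\left(-13239 + 23594\right) + 120} = \sqrt{10355 + 120} = \sqrt{10475} = 5 \sqrt{419}$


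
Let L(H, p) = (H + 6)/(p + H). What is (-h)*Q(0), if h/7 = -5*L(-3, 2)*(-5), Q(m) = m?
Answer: 0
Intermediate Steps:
L(H, p) = (6 + H)/(H + p)
h = -525 (h = 7*(-5*(6 - 3)/(-3 + 2)*(-5)) = 7*(-5*3/(-1)*(-5)) = 7*(-(-5)*3*(-5)) = 7*(-5*(-3)*(-5)) = 7*(15*(-5)) = 7*(-75) = -525)
(-h)*Q(0) = -1*(-525)*0 = 525*0 = 0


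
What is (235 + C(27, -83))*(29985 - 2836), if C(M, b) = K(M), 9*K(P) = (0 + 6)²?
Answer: 6488611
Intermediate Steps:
K(P) = 4 (K(P) = (0 + 6)²/9 = (⅑)*6² = (⅑)*36 = 4)
C(M, b) = 4
(235 + C(27, -83))*(29985 - 2836) = (235 + 4)*(29985 - 2836) = 239*27149 = 6488611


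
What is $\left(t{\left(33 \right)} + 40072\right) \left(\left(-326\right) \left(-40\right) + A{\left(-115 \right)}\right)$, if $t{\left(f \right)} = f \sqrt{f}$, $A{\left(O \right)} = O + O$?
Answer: $513322320 + 422730 \sqrt{33} \approx 5.1575 \cdot 10^{8}$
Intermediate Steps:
$A{\left(O \right)} = 2 O$
$t{\left(f \right)} = f^{\frac{3}{2}}$
$\left(t{\left(33 \right)} + 40072\right) \left(\left(-326\right) \left(-40\right) + A{\left(-115 \right)}\right) = \left(33^{\frac{3}{2}} + 40072\right) \left(\left(-326\right) \left(-40\right) + 2 \left(-115\right)\right) = \left(33 \sqrt{33} + 40072\right) \left(13040 - 230\right) = \left(40072 + 33 \sqrt{33}\right) 12810 = 513322320 + 422730 \sqrt{33}$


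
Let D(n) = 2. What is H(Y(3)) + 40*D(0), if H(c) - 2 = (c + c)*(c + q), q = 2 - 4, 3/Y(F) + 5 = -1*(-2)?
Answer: 88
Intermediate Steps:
Y(F) = -1 (Y(F) = 3/(-5 - 1*(-2)) = 3/(-5 + 2) = 3/(-3) = 3*(-1/3) = -1)
q = -2
H(c) = 2 + 2*c*(-2 + c) (H(c) = 2 + (c + c)*(c - 2) = 2 + (2*c)*(-2 + c) = 2 + 2*c*(-2 + c))
H(Y(3)) + 40*D(0) = (2 - 4*(-1) + 2*(-1)**2) + 40*2 = (2 + 4 + 2*1) + 80 = (2 + 4 + 2) + 80 = 8 + 80 = 88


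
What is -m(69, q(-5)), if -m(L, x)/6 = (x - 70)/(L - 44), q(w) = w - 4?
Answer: -474/25 ≈ -18.960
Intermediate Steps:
q(w) = -4 + w
m(L, x) = -6*(-70 + x)/(-44 + L) (m(L, x) = -6*(x - 70)/(L - 44) = -6*(-70 + x)/(-44 + L))
-m(69, q(-5)) = -6*(70 - (-4 - 5))/(-44 + 69) = -6*(70 - 1*(-9))/25 = -6*(70 + 9)/25 = -6*79/25 = -1*474/25 = -474/25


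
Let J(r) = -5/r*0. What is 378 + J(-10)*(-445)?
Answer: 378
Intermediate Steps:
J(r) = 0
378 + J(-10)*(-445) = 378 + 0*(-445) = 378 + 0 = 378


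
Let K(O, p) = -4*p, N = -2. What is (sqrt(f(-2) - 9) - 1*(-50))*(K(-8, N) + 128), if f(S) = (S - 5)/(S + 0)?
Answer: 6800 + 68*I*sqrt(22) ≈ 6800.0 + 318.95*I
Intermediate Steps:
f(S) = (-5 + S)/S
(sqrt(f(-2) - 9) - 1*(-50))*(K(-8, N) + 128) = (sqrt((-5 - 2)/(-2) - 9) - 1*(-50))*(-4*(-2) + 128) = (sqrt(-1/2*(-7) - 9) + 50)*(8 + 128) = (sqrt(7/2 - 9) + 50)*136 = (sqrt(-11/2) + 50)*136 = (I*sqrt(22)/2 + 50)*136 = (50 + I*sqrt(22)/2)*136 = 6800 + 68*I*sqrt(22)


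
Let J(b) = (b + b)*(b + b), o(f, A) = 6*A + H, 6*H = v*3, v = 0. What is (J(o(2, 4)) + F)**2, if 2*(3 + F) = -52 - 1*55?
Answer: 20205025/4 ≈ 5.0513e+6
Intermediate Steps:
H = 0 (H = (0*3)/6 = (1/6)*0 = 0)
o(f, A) = 6*A (o(f, A) = 6*A + 0 = 6*A)
J(b) = 4*b**2 (J(b) = (2*b)*(2*b) = 4*b**2)
F = -113/2 (F = -3 + (-52 - 1*55)/2 = -3 + (-52 - 55)/2 = -3 + (1/2)*(-107) = -3 - 107/2 = -113/2 ≈ -56.500)
(J(o(2, 4)) + F)**2 = (4*(6*4)**2 - 113/2)**2 = (4*24**2 - 113/2)**2 = (4*576 - 113/2)**2 = (2304 - 113/2)**2 = (4495/2)**2 = 20205025/4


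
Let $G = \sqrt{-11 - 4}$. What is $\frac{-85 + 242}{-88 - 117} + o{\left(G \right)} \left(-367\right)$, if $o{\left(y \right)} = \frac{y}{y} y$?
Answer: $- \frac{157}{205} - 367 i \sqrt{15} \approx -0.76585 - 1421.4 i$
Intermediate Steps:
$G = i \sqrt{15}$ ($G = \sqrt{-15} = i \sqrt{15} \approx 3.873 i$)
$o{\left(y \right)} = y$ ($o{\left(y \right)} = 1 y = y$)
$\frac{-85 + 242}{-88 - 117} + o{\left(G \right)} \left(-367\right) = \frac{-85 + 242}{-88 - 117} + i \sqrt{15} \left(-367\right) = \frac{157}{-205} - 367 i \sqrt{15} = 157 \left(- \frac{1}{205}\right) - 367 i \sqrt{15} = - \frac{157}{205} - 367 i \sqrt{15}$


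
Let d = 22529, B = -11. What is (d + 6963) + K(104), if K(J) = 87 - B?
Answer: 29590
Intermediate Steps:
K(J) = 98 (K(J) = 87 - 1*(-11) = 87 + 11 = 98)
(d + 6963) + K(104) = (22529 + 6963) + 98 = 29492 + 98 = 29590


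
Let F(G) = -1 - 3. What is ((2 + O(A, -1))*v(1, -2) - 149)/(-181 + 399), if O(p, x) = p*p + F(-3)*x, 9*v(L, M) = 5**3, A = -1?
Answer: -233/981 ≈ -0.23751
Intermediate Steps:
v(L, M) = 125/9 (v(L, M) = (1/9)*5**3 = (1/9)*125 = 125/9)
F(G) = -4
O(p, x) = p**2 - 4*x (O(p, x) = p*p - 4*x = p**2 - 4*x)
((2 + O(A, -1))*v(1, -2) - 149)/(-181 + 399) = ((2 + ((-1)**2 - 4*(-1)))*(125/9) - 149)/(-181 + 399) = ((2 + (1 + 4))*(125/9) - 149)/218 = ((2 + 5)*(125/9) - 149)*(1/218) = (7*(125/9) - 149)*(1/218) = (875/9 - 149)*(1/218) = -466/9*1/218 = -233/981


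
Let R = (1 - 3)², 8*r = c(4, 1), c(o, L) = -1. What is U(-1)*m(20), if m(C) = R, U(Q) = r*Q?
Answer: ½ ≈ 0.50000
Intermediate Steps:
r = -⅛ (r = (⅛)*(-1) = -⅛ ≈ -0.12500)
U(Q) = -Q/8
R = 4 (R = (-2)² = 4)
m(C) = 4
U(-1)*m(20) = -⅛*(-1)*4 = (⅛)*4 = ½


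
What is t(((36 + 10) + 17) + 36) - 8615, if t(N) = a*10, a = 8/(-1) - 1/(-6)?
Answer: -26080/3 ≈ -8693.3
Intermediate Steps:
a = -47/6 (a = 8*(-1) - 1*(-1/6) = -8 + 1/6 = -47/6 ≈ -7.8333)
t(N) = -235/3 (t(N) = -47/6*10 = -235/3)
t(((36 + 10) + 17) + 36) - 8615 = -235/3 - 8615 = -26080/3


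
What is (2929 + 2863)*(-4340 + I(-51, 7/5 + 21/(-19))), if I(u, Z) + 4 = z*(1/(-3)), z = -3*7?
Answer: -25119904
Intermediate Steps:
z = -21
I(u, Z) = 3 (I(u, Z) = -4 - 21/(-3) = -4 - 21*(-1)/3 = -4 - 21*(-⅓) = -4 + 7 = 3)
(2929 + 2863)*(-4340 + I(-51, 7/5 + 21/(-19))) = (2929 + 2863)*(-4340 + 3) = 5792*(-4337) = -25119904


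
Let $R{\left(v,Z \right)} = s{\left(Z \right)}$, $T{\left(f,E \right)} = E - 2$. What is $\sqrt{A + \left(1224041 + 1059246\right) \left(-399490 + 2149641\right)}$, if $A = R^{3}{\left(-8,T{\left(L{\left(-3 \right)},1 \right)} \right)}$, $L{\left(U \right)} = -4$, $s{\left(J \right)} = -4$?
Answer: $3 \sqrt{444010780697} \approx 1.999 \cdot 10^{6}$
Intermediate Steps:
$T{\left(f,E \right)} = -2 + E$ ($T{\left(f,E \right)} = E - 2 = -2 + E$)
$R{\left(v,Z \right)} = -4$
$A = -64$ ($A = \left(-4\right)^{3} = -64$)
$\sqrt{A + \left(1224041 + 1059246\right) \left(-399490 + 2149641\right)} = \sqrt{-64 + \left(1224041 + 1059246\right) \left(-399490 + 2149641\right)} = \sqrt{-64 + 2283287 \cdot 1750151} = \sqrt{-64 + 3996097026337} = \sqrt{3996097026273} = 3 \sqrt{444010780697}$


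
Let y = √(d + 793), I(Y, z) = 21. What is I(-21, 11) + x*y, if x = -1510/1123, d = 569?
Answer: 21 - 1510*√1362/1123 ≈ -28.623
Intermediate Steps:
x = -1510/1123 (x = -1510*1/1123 = -1510/1123 ≈ -1.3446)
y = √1362 (y = √(569 + 793) = √1362 ≈ 36.905)
I(-21, 11) + x*y = 21 - 1510*√1362/1123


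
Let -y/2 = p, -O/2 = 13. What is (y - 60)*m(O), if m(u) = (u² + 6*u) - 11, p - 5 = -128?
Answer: 94674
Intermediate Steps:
O = -26 (O = -2*13 = -26)
p = -123 (p = 5 - 128 = -123)
y = 246 (y = -2*(-123) = 246)
m(u) = -11 + u² + 6*u
(y - 60)*m(O) = (246 - 60)*(-11 + (-26)² + 6*(-26)) = 186*(-11 + 676 - 156) = 186*509 = 94674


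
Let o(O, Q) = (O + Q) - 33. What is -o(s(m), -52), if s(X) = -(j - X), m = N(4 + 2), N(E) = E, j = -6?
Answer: 73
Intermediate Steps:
m = 6 (m = 4 + 2 = 6)
s(X) = 6 + X (s(X) = -(-6 - X) = 6 + X)
o(O, Q) = -33 + O + Q
-o(s(m), -52) = -(-33 + (6 + 6) - 52) = -(-33 + 12 - 52) = -1*(-73) = 73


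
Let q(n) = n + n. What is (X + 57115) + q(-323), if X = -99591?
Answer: -43122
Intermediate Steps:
q(n) = 2*n
(X + 57115) + q(-323) = (-99591 + 57115) + 2*(-323) = -42476 - 646 = -43122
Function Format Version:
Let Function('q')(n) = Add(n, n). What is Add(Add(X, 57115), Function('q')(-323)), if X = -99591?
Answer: -43122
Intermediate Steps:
Function('q')(n) = Mul(2, n)
Add(Add(X, 57115), Function('q')(-323)) = Add(Add(-99591, 57115), Mul(2, -323)) = Add(-42476, -646) = -43122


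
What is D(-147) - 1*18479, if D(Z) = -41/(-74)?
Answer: -1367405/74 ≈ -18478.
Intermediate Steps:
D(Z) = 41/74 (D(Z) = -41*(-1/74) = 41/74)
D(-147) - 1*18479 = 41/74 - 1*18479 = 41/74 - 18479 = -1367405/74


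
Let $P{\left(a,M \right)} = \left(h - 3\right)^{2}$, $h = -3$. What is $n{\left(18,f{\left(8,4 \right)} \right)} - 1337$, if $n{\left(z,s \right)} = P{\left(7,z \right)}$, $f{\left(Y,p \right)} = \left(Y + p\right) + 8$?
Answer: $-1301$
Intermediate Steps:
$f{\left(Y,p \right)} = 8 + Y + p$
$P{\left(a,M \right)} = 36$ ($P{\left(a,M \right)} = \left(-3 - 3\right)^{2} = \left(-6\right)^{2} = 36$)
$n{\left(z,s \right)} = 36$
$n{\left(18,f{\left(8,4 \right)} \right)} - 1337 = 36 - 1337 = -1301$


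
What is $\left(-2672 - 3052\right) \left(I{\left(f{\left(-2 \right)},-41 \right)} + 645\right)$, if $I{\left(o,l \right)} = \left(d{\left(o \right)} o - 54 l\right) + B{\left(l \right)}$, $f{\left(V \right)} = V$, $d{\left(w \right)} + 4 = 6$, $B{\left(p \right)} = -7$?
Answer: $-16301952$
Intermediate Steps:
$d{\left(w \right)} = 2$ ($d{\left(w \right)} = -4 + 6 = 2$)
$I{\left(o,l \right)} = -7 - 54 l + 2 o$ ($I{\left(o,l \right)} = \left(2 o - 54 l\right) - 7 = \left(- 54 l + 2 o\right) - 7 = -7 - 54 l + 2 o$)
$\left(-2672 - 3052\right) \left(I{\left(f{\left(-2 \right)},-41 \right)} + 645\right) = \left(-2672 - 3052\right) \left(\left(-7 - -2214 + 2 \left(-2\right)\right) + 645\right) = - 5724 \left(\left(-7 + 2214 - 4\right) + 645\right) = - 5724 \left(2203 + 645\right) = \left(-5724\right) 2848 = -16301952$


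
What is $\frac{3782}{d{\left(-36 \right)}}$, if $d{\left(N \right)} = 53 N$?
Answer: $- \frac{1891}{954} \approx -1.9822$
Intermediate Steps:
$\frac{3782}{d{\left(-36 \right)}} = \frac{3782}{53 \left(-36\right)} = \frac{3782}{-1908} = 3782 \left(- \frac{1}{1908}\right) = - \frac{1891}{954}$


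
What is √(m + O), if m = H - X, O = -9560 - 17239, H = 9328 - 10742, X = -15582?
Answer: I*√12631 ≈ 112.39*I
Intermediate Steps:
H = -1414
O = -26799
m = 14168 (m = -1414 - 1*(-15582) = -1414 + 15582 = 14168)
√(m + O) = √(14168 - 26799) = √(-12631) = I*√12631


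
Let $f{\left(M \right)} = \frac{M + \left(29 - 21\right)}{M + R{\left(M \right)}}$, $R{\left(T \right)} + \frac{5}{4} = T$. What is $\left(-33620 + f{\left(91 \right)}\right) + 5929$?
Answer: $- \frac{6673399}{241} \approx -27690.0$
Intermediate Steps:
$R{\left(T \right)} = - \frac{5}{4} + T$
$f{\left(M \right)} = \frac{8 + M}{- \frac{5}{4} + 2 M}$ ($f{\left(M \right)} = \frac{M + \left(29 - 21\right)}{M + \left(- \frac{5}{4} + M\right)} = \frac{M + \left(29 - 21\right)}{- \frac{5}{4} + 2 M} = \frac{M + 8}{- \frac{5}{4} + 2 M} = \frac{8 + M}{- \frac{5}{4} + 2 M}$)
$\left(-33620 + f{\left(91 \right)}\right) + 5929 = \left(-33620 + \frac{4 \left(8 + 91\right)}{-5 + 8 \cdot 91}\right) + 5929 = \left(-33620 + 4 \frac{1}{-5 + 728} \cdot 99\right) + 5929 = \left(-33620 + 4 \cdot \frac{1}{723} \cdot 99\right) + 5929 = \left(-33620 + \frac{132}{241}\right) + 5929 = - \frac{8102288}{241} + 5929 = - \frac{6673399}{241}$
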